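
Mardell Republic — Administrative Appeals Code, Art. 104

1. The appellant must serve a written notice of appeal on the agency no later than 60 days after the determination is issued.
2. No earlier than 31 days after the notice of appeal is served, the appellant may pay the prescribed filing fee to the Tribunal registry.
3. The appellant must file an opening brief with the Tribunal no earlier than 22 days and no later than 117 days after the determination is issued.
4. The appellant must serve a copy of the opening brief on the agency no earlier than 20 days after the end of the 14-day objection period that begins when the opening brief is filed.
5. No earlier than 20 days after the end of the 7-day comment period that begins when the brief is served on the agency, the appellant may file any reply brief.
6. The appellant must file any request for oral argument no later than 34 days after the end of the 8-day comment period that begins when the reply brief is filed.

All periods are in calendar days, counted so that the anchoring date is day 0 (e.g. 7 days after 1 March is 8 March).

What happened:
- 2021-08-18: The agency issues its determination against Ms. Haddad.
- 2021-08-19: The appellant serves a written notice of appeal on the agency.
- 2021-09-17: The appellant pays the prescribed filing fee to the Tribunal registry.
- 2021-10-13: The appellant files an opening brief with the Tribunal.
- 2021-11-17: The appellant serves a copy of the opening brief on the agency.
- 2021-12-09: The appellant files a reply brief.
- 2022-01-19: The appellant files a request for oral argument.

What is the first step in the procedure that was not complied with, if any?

Step 2

Step 1 — counting 60 days from 2021-08-18 (when the determination is issued) gives a deadline of 2021-10-17; 2021-08-19 is within that limit.
Step 2 — must wait 31 days from 2021-08-19 (when the notice of appeal is served), so not before 2021-09-19; 2021-09-17 is 2 days before the earliest permitted date.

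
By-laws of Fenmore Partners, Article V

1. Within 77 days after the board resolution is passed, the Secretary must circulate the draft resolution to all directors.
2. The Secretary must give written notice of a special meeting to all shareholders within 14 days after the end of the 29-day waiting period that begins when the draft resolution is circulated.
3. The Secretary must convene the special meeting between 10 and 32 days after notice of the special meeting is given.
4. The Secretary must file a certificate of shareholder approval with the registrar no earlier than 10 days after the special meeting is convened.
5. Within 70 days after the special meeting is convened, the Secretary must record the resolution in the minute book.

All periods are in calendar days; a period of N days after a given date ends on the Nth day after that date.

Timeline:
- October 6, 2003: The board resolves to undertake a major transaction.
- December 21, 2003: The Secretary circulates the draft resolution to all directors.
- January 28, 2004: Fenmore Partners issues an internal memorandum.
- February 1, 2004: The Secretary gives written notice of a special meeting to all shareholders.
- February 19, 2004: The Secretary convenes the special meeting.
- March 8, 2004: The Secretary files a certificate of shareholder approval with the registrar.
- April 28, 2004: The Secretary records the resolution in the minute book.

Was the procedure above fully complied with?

Yes

(1) due by October 6, 2003 + 77 days = December 22, 2003; December 21, 2003 is within that limit.
(2) due by January 19, 2004 + 14 days = February 2, 2004; done February 1, 2004 — timely.
(3) the permitted window runs from February 1, 2004 + 10 = February 11, 2004 to February 1, 2004 + 32 = March 4, 2004; February 19, 2004 falls inside that range.
(4) permitted from February 19, 2004 + 10 days = February 29, 2004 onward; done March 8, 2004, after the minimum wait.
(5) due by February 19, 2004 + 70 days = April 29, 2004; done April 28, 2004 — timely.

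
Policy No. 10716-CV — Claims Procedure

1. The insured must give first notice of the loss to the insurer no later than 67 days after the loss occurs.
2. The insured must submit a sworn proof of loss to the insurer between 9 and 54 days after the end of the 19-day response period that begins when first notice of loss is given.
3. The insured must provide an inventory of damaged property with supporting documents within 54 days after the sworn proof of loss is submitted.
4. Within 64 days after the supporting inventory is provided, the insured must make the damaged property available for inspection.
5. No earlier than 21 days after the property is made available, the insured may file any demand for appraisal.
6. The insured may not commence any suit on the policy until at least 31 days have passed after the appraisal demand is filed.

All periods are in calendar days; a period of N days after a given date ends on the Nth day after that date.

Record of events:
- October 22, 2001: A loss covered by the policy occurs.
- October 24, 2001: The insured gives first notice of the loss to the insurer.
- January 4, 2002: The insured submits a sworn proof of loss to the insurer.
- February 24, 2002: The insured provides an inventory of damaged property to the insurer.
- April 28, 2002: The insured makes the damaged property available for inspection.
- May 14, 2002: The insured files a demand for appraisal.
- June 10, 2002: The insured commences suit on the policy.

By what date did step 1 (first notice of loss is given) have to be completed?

Step 1 runs from October 22, 2001, when the loss occurs. 67 days after October 22, 2001 is December 28, 2001.

December 28, 2001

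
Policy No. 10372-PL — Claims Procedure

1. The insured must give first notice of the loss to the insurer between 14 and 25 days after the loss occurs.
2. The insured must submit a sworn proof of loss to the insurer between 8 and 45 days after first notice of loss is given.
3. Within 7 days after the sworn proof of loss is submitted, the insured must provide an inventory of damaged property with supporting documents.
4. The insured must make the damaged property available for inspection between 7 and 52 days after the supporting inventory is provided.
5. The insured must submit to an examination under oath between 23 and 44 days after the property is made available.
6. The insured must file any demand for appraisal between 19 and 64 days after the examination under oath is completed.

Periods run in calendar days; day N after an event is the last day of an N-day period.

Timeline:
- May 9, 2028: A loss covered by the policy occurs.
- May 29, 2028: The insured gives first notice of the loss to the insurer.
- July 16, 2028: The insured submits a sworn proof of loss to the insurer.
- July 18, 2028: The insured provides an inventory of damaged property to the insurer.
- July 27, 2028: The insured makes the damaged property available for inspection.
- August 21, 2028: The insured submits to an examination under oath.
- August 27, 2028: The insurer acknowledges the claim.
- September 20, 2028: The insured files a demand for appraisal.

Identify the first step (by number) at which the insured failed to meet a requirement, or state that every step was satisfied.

(1) the permitted window runs from May 9, 2028 + 14 = May 23, 2028 to May 9, 2028 + 25 = June 3, 2028; May 29, 2028 falls inside that range.
(2) the permitted window runs from May 29, 2028 + 8 = June 6, 2028 to May 29, 2028 + 45 = July 13, 2028; July 16, 2028 is 3 days past the end of the window.
That is the first point of non-compliance.

Step 2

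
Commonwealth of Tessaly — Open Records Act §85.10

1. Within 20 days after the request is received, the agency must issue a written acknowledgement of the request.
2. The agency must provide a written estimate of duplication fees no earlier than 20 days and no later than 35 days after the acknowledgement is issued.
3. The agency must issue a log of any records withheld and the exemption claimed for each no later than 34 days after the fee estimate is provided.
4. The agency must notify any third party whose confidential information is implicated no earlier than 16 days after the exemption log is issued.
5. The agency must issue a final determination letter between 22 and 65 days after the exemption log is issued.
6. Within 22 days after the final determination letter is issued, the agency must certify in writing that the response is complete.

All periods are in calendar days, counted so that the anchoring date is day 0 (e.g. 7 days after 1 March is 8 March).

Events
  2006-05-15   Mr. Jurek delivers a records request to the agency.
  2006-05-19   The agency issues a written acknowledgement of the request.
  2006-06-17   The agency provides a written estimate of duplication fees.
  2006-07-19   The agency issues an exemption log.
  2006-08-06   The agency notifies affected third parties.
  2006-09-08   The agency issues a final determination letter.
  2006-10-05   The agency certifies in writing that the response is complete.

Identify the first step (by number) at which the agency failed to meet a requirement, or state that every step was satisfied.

(1) due by 2006-05-15 + 20 days = 2006-06-04; completed 2006-05-19, before the deadline.
(2) the permitted window runs from 2006-05-19 + 20 = 2006-06-08 to 2006-05-19 + 35 = 2006-06-23; done 2006-06-17, which is between those dates.
(3) due by 2006-06-17 + 34 days = 2006-07-21; completed 2006-07-19, before the deadline.
(4) permitted from 2006-07-19 + 16 days = 2006-08-04 onward; done 2006-08-06 — permitted.
(5) the permitted window runs from 2006-07-19 + 22 = 2006-08-10 to 2006-07-19 + 65 = 2006-09-22; done 2006-09-08 — within the window.
(6) due by 2006-09-08 + 22 days = 2006-09-30; done 2006-10-05 — 5 days late.
Later steps need not be reached.

Step 6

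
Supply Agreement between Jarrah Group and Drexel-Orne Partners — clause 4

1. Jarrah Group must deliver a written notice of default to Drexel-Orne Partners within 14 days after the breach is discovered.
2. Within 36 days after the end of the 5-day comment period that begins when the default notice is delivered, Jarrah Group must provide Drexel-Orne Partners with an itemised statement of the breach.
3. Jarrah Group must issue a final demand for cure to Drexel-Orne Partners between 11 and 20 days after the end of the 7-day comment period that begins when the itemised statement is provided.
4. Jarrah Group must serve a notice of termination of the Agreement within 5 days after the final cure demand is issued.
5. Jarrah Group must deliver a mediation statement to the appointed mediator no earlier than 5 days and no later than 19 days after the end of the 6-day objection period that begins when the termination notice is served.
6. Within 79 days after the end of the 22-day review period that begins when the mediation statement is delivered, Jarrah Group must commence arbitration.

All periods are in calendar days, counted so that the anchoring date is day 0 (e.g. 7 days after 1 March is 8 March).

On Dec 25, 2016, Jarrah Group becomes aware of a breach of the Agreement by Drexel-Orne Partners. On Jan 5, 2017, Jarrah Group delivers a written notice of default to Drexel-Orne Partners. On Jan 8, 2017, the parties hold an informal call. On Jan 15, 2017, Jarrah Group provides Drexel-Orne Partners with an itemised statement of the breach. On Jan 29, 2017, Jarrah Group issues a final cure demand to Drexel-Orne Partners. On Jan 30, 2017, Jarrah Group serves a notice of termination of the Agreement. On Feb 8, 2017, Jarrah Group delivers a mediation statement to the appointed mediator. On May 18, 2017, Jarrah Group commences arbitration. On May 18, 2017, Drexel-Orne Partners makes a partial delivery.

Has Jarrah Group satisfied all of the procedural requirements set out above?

Step 1 — counting 14 days from Dec 25, 2016 (when the breach is discovered) gives a deadline of Jan 8, 2017; completed Jan 5, 2017, before the deadline.
Step 2 — counting 36 days from Jan 10, 2017 (end of the 5-day comment period, which began when the default notice is delivered on Jan 5, 2017) gives a deadline of Feb 15, 2017; completed Jan 15, 2017, before the deadline.
Step 3 — 11 and 20 days from Jan 22, 2017 (end of the 7-day comment period, which began when the itemised statement is provided on Jan 15, 2017) are Feb 2, 2017 and Feb 11, 2017 respectively; done Jan 29, 2017 — 4 days before the window opened.
No need to go further; step 3 was not satisfied.

No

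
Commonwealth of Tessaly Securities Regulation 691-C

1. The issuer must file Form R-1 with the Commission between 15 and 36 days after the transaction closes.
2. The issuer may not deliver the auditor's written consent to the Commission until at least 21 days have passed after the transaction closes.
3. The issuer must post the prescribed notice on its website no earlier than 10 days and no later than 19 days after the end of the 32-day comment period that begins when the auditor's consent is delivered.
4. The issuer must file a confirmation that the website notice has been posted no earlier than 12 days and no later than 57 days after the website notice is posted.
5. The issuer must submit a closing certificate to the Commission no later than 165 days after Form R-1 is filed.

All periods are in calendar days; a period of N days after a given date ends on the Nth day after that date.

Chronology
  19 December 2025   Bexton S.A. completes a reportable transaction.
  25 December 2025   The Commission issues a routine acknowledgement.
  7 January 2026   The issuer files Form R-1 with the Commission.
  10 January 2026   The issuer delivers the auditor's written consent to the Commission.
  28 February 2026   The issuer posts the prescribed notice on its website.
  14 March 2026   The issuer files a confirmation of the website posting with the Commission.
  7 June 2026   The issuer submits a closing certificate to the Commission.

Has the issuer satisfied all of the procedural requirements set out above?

Yes

Step 1 — 15 and 36 days from 19 December 2025 (when the transaction closes) are 3 January 2026 and 24 January 2026 respectively; done 7 January 2026 — within the window.
Step 2 — must wait 21 days from 19 December 2025 (when the transaction closes), so not before 9 January 2026; done 10 January 2026 — permitted.
Step 3 — 10 and 19 days from 11 February 2026 (end of the 32-day comment period, which began when the auditor's consent is delivered on 10 January 2026) are 21 February 2026 and 2 March 2026 respectively; done 28 February 2026, which is between those dates.
Step 4 — 12 and 57 days from 28 February 2026 (when the website notice is posted) are 12 March 2026 and 26 April 2026 respectively; done 14 March 2026, which is between those dates.
Step 5 — counting 165 days from 7 January 2026 (when Form R-1 is filed) gives a deadline of 21 June 2026; 7 June 2026 is within that limit.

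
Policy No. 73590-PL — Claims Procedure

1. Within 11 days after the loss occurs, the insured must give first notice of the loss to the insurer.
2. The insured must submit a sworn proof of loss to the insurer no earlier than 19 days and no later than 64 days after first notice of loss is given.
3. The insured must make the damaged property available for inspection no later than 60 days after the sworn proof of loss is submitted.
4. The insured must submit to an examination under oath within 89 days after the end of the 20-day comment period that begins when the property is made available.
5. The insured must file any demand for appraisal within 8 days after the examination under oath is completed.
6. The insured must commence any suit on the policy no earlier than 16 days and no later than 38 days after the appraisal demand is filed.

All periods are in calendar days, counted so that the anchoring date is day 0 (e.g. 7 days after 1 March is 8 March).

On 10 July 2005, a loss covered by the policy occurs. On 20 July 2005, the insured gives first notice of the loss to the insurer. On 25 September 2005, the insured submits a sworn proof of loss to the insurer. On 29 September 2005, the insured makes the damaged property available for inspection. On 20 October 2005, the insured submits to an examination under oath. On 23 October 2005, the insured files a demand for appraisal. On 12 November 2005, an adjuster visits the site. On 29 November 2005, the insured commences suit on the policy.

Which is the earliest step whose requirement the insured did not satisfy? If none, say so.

Step 1: 11 days after 10 July 2005 (when the loss occurs) is 21 July 2005; 20 July 2005 is within that limit.
Step 2: the window is 19–64 days after 20 July 2005 (when first notice of loss is given), so 8 August 2005 through 22 September 2005; 25 September 2005 is 3 days past the end of the window.
Later steps need not be reached.

Step 2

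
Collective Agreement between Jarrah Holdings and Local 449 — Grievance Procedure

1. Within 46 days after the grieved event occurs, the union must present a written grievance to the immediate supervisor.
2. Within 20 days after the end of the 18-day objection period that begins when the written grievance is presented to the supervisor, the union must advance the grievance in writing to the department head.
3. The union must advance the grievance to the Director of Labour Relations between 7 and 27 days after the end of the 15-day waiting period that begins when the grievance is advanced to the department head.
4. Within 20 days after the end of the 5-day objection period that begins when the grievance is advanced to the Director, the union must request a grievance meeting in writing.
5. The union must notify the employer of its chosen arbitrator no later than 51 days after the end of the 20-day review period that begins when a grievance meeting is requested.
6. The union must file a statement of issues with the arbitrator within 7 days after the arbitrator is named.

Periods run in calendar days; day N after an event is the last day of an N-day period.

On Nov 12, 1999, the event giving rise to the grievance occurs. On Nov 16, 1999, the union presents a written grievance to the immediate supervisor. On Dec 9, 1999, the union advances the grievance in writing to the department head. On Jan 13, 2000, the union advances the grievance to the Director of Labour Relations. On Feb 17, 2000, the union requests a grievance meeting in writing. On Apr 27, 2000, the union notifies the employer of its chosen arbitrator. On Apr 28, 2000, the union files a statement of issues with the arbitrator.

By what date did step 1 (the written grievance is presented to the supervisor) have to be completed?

Step 1 runs from Nov 12, 1999, when the grieved event occurs. 46 days after Nov 12, 1999 is Dec 28, 1999.

Dec 28, 1999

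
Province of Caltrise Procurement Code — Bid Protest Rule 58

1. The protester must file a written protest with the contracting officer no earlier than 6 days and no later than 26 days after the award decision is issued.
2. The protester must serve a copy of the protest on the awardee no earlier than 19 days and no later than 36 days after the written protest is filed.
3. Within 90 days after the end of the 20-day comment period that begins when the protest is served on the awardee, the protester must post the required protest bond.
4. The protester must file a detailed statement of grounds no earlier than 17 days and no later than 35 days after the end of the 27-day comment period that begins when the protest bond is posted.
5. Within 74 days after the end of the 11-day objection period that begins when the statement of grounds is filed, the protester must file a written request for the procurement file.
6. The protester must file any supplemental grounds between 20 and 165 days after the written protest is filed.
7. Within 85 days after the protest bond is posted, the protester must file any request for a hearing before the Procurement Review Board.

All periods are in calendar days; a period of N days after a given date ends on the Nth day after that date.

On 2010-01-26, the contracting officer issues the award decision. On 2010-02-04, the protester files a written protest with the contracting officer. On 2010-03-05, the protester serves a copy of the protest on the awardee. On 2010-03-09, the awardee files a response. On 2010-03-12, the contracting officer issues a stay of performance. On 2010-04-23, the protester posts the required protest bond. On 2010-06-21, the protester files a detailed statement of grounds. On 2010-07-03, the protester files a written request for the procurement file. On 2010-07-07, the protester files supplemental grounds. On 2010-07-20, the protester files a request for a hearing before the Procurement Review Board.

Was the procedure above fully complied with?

No

Step 1 — 6 and 26 days from 2010-01-26 (when the award decision is issued) are 2010-02-01 and 2010-02-21 respectively; 2010-02-04 falls inside that range.
Step 2 — 19 and 36 days from 2010-02-04 (when the written protest is filed) are 2010-02-23 and 2010-03-12 respectively; done 2010-03-05, which is between those dates.
Step 3 — counting 90 days from 2010-03-25 (end of the 20-day comment period, which began when the protest is served on the awardee on 2010-03-05) gives a deadline of 2010-06-23; done 2010-04-23 — timely.
Step 4 — 17 and 35 days from 2010-05-20 (end of the 27-day comment period, which began when the protest bond is posted on 2010-04-23) are 2010-06-06 and 2010-06-24 respectively; done 2010-06-21, which is between those dates.
Step 5 — counting 74 days from 2010-07-02 (end of the 11-day objection period, which began when the statement of grounds is filed on 2010-06-21) gives a deadline of 2010-09-14; 2010-07-03 is within that limit.
Step 6 — 20 and 165 days from 2010-02-04 (when the written protest is filed) are 2010-02-24 and 2010-07-19 respectively; done 2010-07-07, which is between those dates.
Step 7 — counting 85 days from 2010-04-23 (when the protest bond is posted) gives a deadline of 2010-07-17; not done until 2010-07-20, 3 days after the deadline.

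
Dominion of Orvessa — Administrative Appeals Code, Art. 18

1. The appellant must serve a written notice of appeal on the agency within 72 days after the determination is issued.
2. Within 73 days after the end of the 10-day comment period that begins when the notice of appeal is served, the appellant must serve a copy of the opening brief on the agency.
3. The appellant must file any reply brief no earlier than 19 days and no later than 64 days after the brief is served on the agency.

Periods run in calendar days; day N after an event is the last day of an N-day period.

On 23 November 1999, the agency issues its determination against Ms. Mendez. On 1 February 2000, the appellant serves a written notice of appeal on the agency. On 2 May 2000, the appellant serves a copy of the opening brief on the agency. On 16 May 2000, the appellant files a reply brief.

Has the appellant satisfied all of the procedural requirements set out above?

Step 1 — counting 72 days from 23 November 1999 (when the determination is issued) gives a deadline of 3 February 2000; completed 1 February 2000, before the deadline.
Step 2 — counting 73 days from 11 February 2000 (end of the 10-day comment period, which began when the notice of appeal is served on 1 February 2000) gives a deadline of 24 April 2000; not done until 2 May 2000, 8 days after the deadline.
The analysis stops there.

No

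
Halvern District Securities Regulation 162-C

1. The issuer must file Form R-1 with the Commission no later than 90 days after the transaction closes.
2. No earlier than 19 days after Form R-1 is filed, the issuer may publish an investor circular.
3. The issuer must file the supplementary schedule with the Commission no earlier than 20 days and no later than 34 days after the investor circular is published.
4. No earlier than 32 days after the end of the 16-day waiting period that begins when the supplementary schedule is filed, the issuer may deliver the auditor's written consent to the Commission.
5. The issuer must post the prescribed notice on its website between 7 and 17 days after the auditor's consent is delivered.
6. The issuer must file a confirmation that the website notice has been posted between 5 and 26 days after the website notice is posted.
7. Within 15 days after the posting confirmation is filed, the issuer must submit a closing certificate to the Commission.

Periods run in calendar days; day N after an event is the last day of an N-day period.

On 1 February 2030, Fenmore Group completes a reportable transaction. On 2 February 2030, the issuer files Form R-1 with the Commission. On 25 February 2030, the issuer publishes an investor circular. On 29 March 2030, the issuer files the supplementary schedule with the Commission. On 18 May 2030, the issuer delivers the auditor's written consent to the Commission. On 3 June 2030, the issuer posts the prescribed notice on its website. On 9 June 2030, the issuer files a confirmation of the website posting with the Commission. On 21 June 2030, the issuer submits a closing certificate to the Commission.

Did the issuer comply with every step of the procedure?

Yes

Step 1 — counting 90 days from 1 February 2030 (when the transaction closes) gives a deadline of 2 May 2030; done 2 February 2030 — timely.
Step 2 — must wait 19 days from 2 February 2030 (when Form R-1 is filed), so not before 21 February 2030; done 25 February 2030, after the minimum wait.
Step 3 — 20 and 34 days from 25 February 2030 (when the investor circular is published) are 17 March 2030 and 31 March 2030 respectively; done 29 March 2030, which is between those dates.
Step 4 — must wait 32 days from 14 April 2030 (end of the 16-day waiting period, which began when the supplementary schedule is filed on 29 March 2030), so not before 16 May 2030; done 18 May 2030, after the minimum wait.
Step 5 — 7 and 17 days from 18 May 2030 (when the auditor's consent is delivered) are 25 May 2030 and 4 June 2030 respectively; done 3 June 2030, which is between those dates.
Step 6 — 5 and 26 days from 3 June 2030 (when the website notice is posted) are 8 June 2030 and 29 June 2030 respectively; done 9 June 2030 — within the window.
Step 7 — counting 15 days from 9 June 2030 (when the posting confirmation is filed) gives a deadline of 24 June 2030; completed 21 June 2030, before the deadline.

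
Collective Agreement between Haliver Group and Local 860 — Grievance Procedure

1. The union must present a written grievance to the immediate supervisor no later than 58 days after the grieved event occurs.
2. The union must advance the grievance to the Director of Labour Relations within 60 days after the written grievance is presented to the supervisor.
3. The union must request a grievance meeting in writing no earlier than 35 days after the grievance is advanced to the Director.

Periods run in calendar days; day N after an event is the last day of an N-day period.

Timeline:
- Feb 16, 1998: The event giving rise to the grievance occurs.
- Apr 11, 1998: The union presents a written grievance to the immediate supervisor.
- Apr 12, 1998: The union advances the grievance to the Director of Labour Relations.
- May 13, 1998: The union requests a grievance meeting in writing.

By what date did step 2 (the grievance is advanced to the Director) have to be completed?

Step 2 runs from Apr 11, 1998, when the written grievance is presented to the supervisor. 60 days after Apr 11, 1998 is Jun 10, 1998.

Jun 10, 1998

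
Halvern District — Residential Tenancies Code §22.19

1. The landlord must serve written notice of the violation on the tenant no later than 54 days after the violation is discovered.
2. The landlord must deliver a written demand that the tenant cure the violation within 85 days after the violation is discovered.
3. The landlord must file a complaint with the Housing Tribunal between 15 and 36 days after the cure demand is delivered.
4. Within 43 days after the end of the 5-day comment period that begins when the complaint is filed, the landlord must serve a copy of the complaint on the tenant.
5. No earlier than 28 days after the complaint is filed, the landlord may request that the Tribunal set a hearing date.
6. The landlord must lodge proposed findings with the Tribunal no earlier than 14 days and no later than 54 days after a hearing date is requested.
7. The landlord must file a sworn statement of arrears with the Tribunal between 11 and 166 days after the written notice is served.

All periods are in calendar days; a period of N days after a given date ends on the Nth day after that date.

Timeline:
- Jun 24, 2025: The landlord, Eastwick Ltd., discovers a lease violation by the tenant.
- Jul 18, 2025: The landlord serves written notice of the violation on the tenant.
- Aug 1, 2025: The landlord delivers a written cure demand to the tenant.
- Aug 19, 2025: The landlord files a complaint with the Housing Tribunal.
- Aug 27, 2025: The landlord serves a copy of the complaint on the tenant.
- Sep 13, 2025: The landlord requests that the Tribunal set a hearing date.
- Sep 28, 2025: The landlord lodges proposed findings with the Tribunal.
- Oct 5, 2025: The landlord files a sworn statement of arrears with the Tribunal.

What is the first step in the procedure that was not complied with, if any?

Step 1 — counting 54 days from Jun 24, 2025 (when the violation is discovered) gives a deadline of Aug 17, 2025; Jul 18, 2025 is within that limit.
Step 2 — counting 85 days from Jun 24, 2025 (when the violation is discovered) gives a deadline of Sep 17, 2025; completed Aug 1, 2025, before the deadline.
Step 3 — 15 and 36 days from Aug 1, 2025 (when the cure demand is delivered) are Aug 16, 2025 and Sep 6, 2025 respectively; done Aug 19, 2025, which is between those dates.
Step 4 — counting 43 days from Aug 24, 2025 (end of the 5-day comment period, which began when the complaint is filed on Aug 19, 2025) gives a deadline of Oct 6, 2025; done Aug 27, 2025 — timely.
Step 5 — must wait 28 days from Aug 19, 2025 (when the complaint is filed), so not before Sep 16, 2025; acted on Sep 13, 2025, 3 days prematurely.

Step 5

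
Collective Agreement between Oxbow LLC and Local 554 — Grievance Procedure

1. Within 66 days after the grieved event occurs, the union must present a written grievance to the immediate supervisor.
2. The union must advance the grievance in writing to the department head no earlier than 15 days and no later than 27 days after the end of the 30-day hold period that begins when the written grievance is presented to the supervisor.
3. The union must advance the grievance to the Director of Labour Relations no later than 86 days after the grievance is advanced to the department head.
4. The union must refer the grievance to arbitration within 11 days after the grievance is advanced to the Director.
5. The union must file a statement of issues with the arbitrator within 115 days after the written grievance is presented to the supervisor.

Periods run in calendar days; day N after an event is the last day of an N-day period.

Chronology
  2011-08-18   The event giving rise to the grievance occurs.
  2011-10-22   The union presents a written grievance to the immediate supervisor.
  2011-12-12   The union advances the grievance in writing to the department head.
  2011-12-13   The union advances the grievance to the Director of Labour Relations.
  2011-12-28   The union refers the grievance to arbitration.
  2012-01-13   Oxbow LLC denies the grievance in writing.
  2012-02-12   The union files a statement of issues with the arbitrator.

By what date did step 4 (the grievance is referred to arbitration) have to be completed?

2011-12-24

Step 4 runs from 2011-12-13, when the grievance is advanced to the Director. 11 days after 2011-12-13 is 2011-12-24.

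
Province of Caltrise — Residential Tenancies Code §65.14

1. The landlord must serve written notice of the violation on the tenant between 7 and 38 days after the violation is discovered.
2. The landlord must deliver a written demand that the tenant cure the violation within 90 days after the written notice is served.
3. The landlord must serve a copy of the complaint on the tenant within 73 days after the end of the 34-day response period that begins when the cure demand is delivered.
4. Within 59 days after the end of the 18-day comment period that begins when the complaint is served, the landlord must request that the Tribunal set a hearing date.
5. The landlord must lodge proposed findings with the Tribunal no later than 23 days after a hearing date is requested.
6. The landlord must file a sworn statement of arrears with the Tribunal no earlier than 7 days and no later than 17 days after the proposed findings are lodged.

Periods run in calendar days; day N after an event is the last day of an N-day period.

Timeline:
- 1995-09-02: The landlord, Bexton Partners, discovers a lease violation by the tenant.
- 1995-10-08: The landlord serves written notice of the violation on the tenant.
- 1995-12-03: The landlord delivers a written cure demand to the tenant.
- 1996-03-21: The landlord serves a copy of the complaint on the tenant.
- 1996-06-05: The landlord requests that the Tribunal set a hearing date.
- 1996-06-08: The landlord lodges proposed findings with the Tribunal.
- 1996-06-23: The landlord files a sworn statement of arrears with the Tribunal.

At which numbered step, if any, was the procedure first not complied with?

Step 3

Step 1: the window is 7–38 days after 1995-09-02 (when the violation is discovered), so 1995-09-09 through 1995-10-10; 1995-10-08 falls inside that range.
Step 2: 90 days after 1995-10-08 (when the written notice is served) is 1996-01-06; completed 1995-12-03, before the deadline.
Step 3: 73 days after 1996-01-06 (end of the 34-day response period, which began when the cure demand is delivered on 1995-12-03) is 1996-03-19; not done until 1996-03-21, 2 days after the deadline.
That is the first point of non-compliance.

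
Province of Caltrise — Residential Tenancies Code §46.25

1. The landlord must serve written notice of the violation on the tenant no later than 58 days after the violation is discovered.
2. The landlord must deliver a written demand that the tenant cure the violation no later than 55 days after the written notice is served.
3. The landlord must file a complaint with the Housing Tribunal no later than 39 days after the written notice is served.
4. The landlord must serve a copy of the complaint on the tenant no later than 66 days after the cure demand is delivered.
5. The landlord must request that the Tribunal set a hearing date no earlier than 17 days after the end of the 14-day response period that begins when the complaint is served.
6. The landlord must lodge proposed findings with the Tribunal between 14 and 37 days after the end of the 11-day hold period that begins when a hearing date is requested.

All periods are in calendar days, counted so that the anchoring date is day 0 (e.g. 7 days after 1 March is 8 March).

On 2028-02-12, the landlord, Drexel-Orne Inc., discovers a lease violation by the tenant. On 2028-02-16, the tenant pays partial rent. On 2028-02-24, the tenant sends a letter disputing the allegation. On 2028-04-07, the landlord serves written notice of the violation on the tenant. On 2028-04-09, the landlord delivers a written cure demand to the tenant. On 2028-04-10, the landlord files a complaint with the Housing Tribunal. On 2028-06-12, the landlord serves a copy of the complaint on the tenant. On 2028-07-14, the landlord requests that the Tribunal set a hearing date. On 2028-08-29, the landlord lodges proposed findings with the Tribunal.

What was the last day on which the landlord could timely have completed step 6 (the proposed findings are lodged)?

A hearing date is requested on 2028-07-14; the 11-day hold period therefore ends 2028-07-25, and step 6 runs from that date. The window is 14–37 days after 2028-07-25; it closes on 2028-08-31.

2028-08-31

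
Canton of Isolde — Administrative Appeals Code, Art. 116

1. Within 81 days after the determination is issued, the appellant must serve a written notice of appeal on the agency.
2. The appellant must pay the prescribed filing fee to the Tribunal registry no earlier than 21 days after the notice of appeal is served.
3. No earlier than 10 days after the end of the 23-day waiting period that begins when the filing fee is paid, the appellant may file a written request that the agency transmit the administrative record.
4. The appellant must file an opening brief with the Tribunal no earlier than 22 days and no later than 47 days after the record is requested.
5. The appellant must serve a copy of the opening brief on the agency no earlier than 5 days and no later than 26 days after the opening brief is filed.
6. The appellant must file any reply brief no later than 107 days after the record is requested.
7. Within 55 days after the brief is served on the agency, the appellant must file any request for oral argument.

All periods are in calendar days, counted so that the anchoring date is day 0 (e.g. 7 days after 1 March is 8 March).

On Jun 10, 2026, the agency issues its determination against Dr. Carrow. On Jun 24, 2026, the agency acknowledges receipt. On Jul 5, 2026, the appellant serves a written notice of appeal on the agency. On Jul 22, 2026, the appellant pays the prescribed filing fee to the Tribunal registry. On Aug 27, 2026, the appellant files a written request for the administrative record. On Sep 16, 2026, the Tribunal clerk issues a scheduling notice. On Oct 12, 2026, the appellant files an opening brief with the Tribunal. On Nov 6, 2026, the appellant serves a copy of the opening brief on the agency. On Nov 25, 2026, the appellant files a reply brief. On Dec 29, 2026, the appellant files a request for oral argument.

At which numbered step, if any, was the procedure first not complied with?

Step 1 — counting 81 days from Jun 10, 2026 (when the determination is issued) gives a deadline of Aug 30, 2026; Jul 5, 2026 is within that limit.
Step 2 — must wait 21 days from Jul 5, 2026 (when the notice of appeal is served), so not before Jul 26, 2026; Jul 22, 2026 is 4 days before the earliest permitted date.

Step 2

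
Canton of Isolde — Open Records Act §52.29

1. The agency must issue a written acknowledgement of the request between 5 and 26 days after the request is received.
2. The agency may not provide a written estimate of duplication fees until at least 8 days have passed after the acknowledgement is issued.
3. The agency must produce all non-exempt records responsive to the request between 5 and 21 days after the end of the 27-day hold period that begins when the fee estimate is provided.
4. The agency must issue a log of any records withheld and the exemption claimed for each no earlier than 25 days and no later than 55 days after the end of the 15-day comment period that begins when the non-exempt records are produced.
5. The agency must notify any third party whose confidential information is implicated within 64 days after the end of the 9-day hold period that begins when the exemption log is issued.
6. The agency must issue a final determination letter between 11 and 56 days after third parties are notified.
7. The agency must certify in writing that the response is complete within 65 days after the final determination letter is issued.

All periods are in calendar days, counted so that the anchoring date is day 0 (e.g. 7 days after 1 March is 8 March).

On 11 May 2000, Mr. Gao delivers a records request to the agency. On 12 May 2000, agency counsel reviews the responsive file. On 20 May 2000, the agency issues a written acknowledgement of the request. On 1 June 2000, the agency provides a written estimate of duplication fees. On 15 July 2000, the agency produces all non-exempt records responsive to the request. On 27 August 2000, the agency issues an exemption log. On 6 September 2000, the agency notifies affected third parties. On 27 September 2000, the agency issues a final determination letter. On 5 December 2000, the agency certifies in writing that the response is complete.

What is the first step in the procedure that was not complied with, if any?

Step 1: the window is 5–26 days after 11 May 2000 (when the request is received), so 16 May 2000 through 6 June 2000; done 20 May 2000, which is between those dates.
Step 2: the earliest permitted date is 8 days after 20 May 2000 (when the acknowledgement is issued), i.e. 28 May 2000; done 1 June 2000 — permitted.
Step 3: the window is 5–21 days after 28 June 2000 (end of the 27-day hold period, which began when the fee estimate is provided on 1 June 2000), so 3 July 2000 through 19 July 2000; done 15 July 2000, which is between those dates.
Step 4: the window is 25–55 days after 30 July 2000 (end of the 15-day comment period, which began when the non-exempt records are produced on 15 July 2000), so 24 August 2000 through 23 September 2000; done 27 August 2000 — within the window.
Step 5: 64 days after 5 September 2000 (end of the 9-day hold period, which began when the exemption log is issued on 27 August 2000) is 8 November 2000; 6 September 2000 is within that limit.
Step 6: the window is 11–56 days after 6 September 2000 (when third parties are notified), so 17 September 2000 through 1 November 2000; 27 September 2000 falls inside that range.
Step 7: 65 days after 27 September 2000 (when the final determination letter is issued) is 1 December 2000; not done until 5 December 2000, 4 days after the deadline.

Step 7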